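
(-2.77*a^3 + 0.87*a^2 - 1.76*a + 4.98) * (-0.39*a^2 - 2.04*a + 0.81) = 1.0803*a^5 + 5.3115*a^4 - 3.3321*a^3 + 2.3529*a^2 - 11.5848*a + 4.0338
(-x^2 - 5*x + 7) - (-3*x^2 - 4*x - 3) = 2*x^2 - x + 10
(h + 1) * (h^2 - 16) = h^3 + h^2 - 16*h - 16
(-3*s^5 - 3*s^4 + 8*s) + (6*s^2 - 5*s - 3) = -3*s^5 - 3*s^4 + 6*s^2 + 3*s - 3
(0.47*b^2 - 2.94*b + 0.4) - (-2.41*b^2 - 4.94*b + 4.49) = 2.88*b^2 + 2.0*b - 4.09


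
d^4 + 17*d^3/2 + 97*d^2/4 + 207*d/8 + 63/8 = (d + 1/2)*(d + 3/2)*(d + 3)*(d + 7/2)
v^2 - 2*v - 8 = (v - 4)*(v + 2)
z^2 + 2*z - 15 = (z - 3)*(z + 5)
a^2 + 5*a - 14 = (a - 2)*(a + 7)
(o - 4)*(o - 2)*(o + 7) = o^3 + o^2 - 34*o + 56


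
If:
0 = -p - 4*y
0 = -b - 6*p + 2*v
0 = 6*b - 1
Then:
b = 1/6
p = -4*y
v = 1/12 - 12*y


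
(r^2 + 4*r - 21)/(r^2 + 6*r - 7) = (r - 3)/(r - 1)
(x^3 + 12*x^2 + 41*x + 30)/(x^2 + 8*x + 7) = (x^2 + 11*x + 30)/(x + 7)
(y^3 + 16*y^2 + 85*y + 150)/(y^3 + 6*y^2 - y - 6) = (y^2 + 10*y + 25)/(y^2 - 1)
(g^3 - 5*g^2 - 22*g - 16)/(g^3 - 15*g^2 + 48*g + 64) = (g + 2)/(g - 8)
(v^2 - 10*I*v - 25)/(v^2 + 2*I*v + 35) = (v - 5*I)/(v + 7*I)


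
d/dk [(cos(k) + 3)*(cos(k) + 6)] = -(2*cos(k) + 9)*sin(k)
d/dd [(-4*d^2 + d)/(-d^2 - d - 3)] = (5*d^2 + 24*d - 3)/(d^4 + 2*d^3 + 7*d^2 + 6*d + 9)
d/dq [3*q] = 3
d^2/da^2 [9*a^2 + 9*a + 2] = 18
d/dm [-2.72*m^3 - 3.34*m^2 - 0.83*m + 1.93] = -8.16*m^2 - 6.68*m - 0.83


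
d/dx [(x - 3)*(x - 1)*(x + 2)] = 3*x^2 - 4*x - 5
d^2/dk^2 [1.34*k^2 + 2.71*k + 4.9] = 2.68000000000000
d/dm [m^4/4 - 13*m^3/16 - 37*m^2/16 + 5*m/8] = m^3 - 39*m^2/16 - 37*m/8 + 5/8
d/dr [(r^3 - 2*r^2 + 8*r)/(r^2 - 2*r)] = (r^2 - 4*r - 4)/(r^2 - 4*r + 4)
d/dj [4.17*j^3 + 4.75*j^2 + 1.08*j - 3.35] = 12.51*j^2 + 9.5*j + 1.08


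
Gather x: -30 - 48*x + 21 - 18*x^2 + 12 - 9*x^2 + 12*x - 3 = -27*x^2 - 36*x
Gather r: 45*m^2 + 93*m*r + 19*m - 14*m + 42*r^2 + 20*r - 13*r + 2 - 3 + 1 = 45*m^2 + 5*m + 42*r^2 + r*(93*m + 7)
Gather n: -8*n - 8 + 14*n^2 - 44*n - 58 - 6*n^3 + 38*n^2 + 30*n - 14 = -6*n^3 + 52*n^2 - 22*n - 80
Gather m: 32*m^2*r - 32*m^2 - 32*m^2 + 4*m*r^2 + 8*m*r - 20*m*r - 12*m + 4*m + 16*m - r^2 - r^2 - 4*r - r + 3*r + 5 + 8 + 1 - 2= m^2*(32*r - 64) + m*(4*r^2 - 12*r + 8) - 2*r^2 - 2*r + 12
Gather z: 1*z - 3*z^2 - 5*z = -3*z^2 - 4*z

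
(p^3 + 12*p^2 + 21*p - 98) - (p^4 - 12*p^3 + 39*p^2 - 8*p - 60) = -p^4 + 13*p^3 - 27*p^2 + 29*p - 38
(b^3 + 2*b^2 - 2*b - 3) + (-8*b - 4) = b^3 + 2*b^2 - 10*b - 7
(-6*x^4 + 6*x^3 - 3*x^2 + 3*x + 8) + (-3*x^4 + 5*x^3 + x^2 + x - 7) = -9*x^4 + 11*x^3 - 2*x^2 + 4*x + 1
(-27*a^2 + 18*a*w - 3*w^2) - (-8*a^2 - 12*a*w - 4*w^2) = -19*a^2 + 30*a*w + w^2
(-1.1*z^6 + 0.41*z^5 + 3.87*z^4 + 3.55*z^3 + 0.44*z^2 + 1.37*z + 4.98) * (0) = 0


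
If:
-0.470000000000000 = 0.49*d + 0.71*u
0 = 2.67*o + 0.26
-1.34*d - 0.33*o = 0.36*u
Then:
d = 0.25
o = -0.10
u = -0.83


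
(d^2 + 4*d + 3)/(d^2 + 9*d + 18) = (d + 1)/(d + 6)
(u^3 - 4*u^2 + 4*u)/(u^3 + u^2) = (u^2 - 4*u + 4)/(u*(u + 1))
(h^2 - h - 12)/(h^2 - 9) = (h - 4)/(h - 3)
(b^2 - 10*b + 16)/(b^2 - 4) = (b - 8)/(b + 2)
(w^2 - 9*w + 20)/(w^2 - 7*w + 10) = (w - 4)/(w - 2)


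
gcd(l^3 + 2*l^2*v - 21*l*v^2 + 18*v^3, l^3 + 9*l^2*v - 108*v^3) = -l^2 - 3*l*v + 18*v^2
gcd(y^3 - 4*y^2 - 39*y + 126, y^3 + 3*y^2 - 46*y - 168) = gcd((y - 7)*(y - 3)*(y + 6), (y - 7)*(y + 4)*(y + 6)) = y^2 - y - 42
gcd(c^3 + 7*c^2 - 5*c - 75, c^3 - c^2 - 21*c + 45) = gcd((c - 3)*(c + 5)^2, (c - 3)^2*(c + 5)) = c^2 + 2*c - 15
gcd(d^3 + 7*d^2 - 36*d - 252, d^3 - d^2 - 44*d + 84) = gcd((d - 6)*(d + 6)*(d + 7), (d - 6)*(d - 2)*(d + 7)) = d^2 + d - 42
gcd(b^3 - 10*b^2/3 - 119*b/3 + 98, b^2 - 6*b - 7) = b - 7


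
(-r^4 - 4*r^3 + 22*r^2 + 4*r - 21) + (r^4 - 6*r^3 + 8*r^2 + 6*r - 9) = -10*r^3 + 30*r^2 + 10*r - 30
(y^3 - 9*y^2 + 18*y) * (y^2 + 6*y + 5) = y^5 - 3*y^4 - 31*y^3 + 63*y^2 + 90*y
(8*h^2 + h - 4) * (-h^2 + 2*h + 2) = -8*h^4 + 15*h^3 + 22*h^2 - 6*h - 8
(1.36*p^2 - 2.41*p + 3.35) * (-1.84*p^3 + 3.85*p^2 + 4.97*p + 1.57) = -2.5024*p^5 + 9.6704*p^4 - 8.6833*p^3 + 3.055*p^2 + 12.8658*p + 5.2595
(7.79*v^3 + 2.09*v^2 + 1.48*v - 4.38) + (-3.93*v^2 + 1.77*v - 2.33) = 7.79*v^3 - 1.84*v^2 + 3.25*v - 6.71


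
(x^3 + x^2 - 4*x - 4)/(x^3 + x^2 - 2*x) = (x^2 - x - 2)/(x*(x - 1))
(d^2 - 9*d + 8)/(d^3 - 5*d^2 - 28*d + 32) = 1/(d + 4)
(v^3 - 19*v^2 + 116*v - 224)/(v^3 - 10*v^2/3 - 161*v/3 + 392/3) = 3*(v^2 - 11*v + 28)/(3*v^2 + 14*v - 49)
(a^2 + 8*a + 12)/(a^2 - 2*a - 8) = (a + 6)/(a - 4)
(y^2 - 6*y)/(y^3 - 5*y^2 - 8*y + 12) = y/(y^2 + y - 2)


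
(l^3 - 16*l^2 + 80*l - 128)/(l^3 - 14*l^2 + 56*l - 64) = (l - 4)/(l - 2)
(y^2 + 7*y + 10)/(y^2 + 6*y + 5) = (y + 2)/(y + 1)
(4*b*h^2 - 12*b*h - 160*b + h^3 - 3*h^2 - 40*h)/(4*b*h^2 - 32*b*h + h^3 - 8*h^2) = (h + 5)/h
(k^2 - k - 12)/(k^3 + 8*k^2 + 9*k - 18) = (k - 4)/(k^2 + 5*k - 6)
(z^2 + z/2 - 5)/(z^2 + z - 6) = (z + 5/2)/(z + 3)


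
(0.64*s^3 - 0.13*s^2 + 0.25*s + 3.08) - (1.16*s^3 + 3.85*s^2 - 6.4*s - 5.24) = -0.52*s^3 - 3.98*s^2 + 6.65*s + 8.32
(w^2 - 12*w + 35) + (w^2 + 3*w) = 2*w^2 - 9*w + 35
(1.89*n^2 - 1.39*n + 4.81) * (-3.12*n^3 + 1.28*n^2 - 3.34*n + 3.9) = -5.8968*n^5 + 6.756*n^4 - 23.099*n^3 + 18.1704*n^2 - 21.4864*n + 18.759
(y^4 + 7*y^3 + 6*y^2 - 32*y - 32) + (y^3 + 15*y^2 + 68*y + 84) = y^4 + 8*y^3 + 21*y^2 + 36*y + 52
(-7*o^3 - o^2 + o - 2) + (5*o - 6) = -7*o^3 - o^2 + 6*o - 8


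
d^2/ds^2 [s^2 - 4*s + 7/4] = 2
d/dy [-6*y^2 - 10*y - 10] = -12*y - 10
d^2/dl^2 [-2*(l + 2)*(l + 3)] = -4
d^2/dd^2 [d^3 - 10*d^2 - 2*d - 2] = 6*d - 20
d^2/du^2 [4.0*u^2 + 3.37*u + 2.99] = 8.00000000000000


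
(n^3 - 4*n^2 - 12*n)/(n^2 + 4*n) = (n^2 - 4*n - 12)/(n + 4)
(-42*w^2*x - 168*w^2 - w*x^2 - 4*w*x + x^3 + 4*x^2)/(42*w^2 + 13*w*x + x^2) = (-7*w*x - 28*w + x^2 + 4*x)/(7*w + x)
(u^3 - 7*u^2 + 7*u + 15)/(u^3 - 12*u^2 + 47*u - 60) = (u + 1)/(u - 4)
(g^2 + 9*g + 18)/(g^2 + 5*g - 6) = (g + 3)/(g - 1)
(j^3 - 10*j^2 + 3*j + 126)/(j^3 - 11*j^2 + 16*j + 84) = (j + 3)/(j + 2)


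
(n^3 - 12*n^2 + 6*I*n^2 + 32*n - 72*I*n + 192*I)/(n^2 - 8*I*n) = (n^3 + 6*n^2*(-2 + I) + 8*n*(4 - 9*I) + 192*I)/(n*(n - 8*I))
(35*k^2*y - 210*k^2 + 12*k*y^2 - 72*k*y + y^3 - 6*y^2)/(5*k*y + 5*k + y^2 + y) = (7*k*y - 42*k + y^2 - 6*y)/(y + 1)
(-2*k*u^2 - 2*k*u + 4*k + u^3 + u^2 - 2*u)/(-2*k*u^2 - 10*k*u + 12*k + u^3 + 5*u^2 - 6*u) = (u + 2)/(u + 6)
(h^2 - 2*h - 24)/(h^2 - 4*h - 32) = (h - 6)/(h - 8)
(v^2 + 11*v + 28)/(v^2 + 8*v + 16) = (v + 7)/(v + 4)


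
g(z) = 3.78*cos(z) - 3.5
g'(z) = -3.78*sin(z)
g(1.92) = -4.79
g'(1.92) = -3.55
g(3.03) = -7.26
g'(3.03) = -0.42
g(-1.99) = -5.04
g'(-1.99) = 3.45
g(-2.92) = -7.19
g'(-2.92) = 0.83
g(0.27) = 0.14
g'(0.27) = -1.01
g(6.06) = 0.19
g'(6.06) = 0.84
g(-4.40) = -4.66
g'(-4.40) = -3.60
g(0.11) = 0.26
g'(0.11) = -0.41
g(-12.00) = -0.31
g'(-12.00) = -2.03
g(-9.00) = -6.94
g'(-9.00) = 1.56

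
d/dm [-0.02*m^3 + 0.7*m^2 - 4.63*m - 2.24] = -0.06*m^2 + 1.4*m - 4.63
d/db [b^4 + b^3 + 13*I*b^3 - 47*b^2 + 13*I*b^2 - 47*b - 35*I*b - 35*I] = 4*b^3 + b^2*(3 + 39*I) + b*(-94 + 26*I) - 47 - 35*I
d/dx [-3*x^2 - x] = -6*x - 1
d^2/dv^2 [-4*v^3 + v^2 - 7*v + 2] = 2 - 24*v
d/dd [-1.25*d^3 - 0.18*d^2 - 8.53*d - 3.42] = -3.75*d^2 - 0.36*d - 8.53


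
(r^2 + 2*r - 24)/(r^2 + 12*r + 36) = (r - 4)/(r + 6)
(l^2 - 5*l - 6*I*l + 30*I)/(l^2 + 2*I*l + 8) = (l^2 - 5*l - 6*I*l + 30*I)/(l^2 + 2*I*l + 8)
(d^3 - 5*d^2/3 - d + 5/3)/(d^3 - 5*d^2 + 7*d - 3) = (3*d^2 - 2*d - 5)/(3*(d^2 - 4*d + 3))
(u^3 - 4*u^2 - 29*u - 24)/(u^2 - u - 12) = (u^2 - 7*u - 8)/(u - 4)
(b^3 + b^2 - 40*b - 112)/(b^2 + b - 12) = (b^2 - 3*b - 28)/(b - 3)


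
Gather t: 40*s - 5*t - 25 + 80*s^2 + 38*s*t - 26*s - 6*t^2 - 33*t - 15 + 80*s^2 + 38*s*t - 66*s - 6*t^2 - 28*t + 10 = 160*s^2 - 52*s - 12*t^2 + t*(76*s - 66) - 30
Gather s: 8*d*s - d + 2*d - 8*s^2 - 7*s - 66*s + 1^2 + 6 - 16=d - 8*s^2 + s*(8*d - 73) - 9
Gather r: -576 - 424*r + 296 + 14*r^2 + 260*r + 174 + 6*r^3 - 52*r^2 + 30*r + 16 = 6*r^3 - 38*r^2 - 134*r - 90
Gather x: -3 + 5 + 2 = 4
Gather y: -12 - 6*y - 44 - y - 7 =-7*y - 63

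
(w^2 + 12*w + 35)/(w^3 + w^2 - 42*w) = (w + 5)/(w*(w - 6))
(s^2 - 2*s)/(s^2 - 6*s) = (s - 2)/(s - 6)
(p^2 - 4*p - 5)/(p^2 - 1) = (p - 5)/(p - 1)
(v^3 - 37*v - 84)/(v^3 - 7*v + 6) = (v^3 - 37*v - 84)/(v^3 - 7*v + 6)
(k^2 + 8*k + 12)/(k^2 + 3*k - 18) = (k + 2)/(k - 3)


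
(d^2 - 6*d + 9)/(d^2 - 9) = (d - 3)/(d + 3)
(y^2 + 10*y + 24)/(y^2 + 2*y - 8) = (y + 6)/(y - 2)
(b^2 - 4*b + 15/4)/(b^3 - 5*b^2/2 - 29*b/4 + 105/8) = 2*(2*b - 5)/(4*b^2 - 4*b - 35)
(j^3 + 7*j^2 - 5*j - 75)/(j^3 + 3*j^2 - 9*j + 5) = (j^2 + 2*j - 15)/(j^2 - 2*j + 1)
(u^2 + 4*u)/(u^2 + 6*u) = (u + 4)/(u + 6)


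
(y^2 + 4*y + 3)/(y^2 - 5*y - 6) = (y + 3)/(y - 6)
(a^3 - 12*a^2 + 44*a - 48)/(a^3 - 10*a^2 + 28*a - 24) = (a - 4)/(a - 2)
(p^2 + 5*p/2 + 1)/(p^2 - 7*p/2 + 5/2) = (2*p^2 + 5*p + 2)/(2*p^2 - 7*p + 5)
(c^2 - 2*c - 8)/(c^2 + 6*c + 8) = (c - 4)/(c + 4)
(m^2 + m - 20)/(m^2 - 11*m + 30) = (m^2 + m - 20)/(m^2 - 11*m + 30)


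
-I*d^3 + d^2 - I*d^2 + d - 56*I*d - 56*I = (d - 7*I)*(d + 8*I)*(-I*d - I)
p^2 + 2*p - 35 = (p - 5)*(p + 7)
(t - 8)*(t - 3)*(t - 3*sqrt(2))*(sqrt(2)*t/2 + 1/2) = sqrt(2)*t^4/2 - 11*sqrt(2)*t^3/2 - 5*t^3/2 + 21*sqrt(2)*t^2/2 + 55*t^2/2 - 60*t + 33*sqrt(2)*t/2 - 36*sqrt(2)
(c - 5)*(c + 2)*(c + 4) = c^3 + c^2 - 22*c - 40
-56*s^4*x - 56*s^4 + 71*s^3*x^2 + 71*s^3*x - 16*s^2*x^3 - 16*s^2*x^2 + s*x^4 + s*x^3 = (-8*s + x)*(-7*s + x)*(-s + x)*(s*x + s)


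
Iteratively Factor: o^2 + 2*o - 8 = (o + 4)*(o - 2)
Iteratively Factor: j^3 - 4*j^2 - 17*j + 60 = (j - 3)*(j^2 - j - 20) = (j - 5)*(j - 3)*(j + 4)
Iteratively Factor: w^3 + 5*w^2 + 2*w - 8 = (w + 4)*(w^2 + w - 2) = (w + 2)*(w + 4)*(w - 1)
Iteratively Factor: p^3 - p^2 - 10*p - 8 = (p + 1)*(p^2 - 2*p - 8) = (p + 1)*(p + 2)*(p - 4)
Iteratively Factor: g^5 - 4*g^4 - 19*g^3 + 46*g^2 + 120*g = (g + 3)*(g^4 - 7*g^3 + 2*g^2 + 40*g) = (g - 4)*(g + 3)*(g^3 - 3*g^2 - 10*g) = g*(g - 4)*(g + 3)*(g^2 - 3*g - 10) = g*(g - 5)*(g - 4)*(g + 3)*(g + 2)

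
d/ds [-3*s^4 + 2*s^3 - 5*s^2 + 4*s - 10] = -12*s^3 + 6*s^2 - 10*s + 4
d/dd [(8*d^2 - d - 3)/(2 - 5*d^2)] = (-5*d^2 + 2*d - 2)/(25*d^4 - 20*d^2 + 4)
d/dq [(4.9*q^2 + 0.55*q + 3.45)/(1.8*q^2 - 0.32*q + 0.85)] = (-2.558*q^2 - 4.09*q + 1.5715)/(3.24*q^4 - 1.152*q^3 + 3.1624*q^2 - 0.544*q + 0.7225)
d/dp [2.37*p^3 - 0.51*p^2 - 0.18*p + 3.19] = 7.11*p^2 - 1.02*p - 0.18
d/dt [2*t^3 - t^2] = 2*t*(3*t - 1)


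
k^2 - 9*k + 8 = (k - 8)*(k - 1)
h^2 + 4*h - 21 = (h - 3)*(h + 7)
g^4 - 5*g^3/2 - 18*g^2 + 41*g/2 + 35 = (g - 5)*(g - 2)*(g + 1)*(g + 7/2)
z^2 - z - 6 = (z - 3)*(z + 2)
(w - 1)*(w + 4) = w^2 + 3*w - 4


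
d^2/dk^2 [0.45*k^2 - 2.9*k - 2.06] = 0.900000000000000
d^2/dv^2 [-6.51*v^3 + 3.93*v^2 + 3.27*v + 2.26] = 7.86 - 39.06*v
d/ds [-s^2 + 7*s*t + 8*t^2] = -2*s + 7*t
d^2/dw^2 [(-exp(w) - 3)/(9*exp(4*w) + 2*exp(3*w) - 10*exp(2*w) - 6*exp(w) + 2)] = (-729*exp(8*w) - 4086*exp(7*w) - 1078*exp(6*w) + 2706*exp(5*w) + 746*exp(4*w) - 152*exp(3*w) - 552*exp(2*w) - 360*exp(w) - 40)*exp(w)/(729*exp(12*w) + 486*exp(11*w) - 2322*exp(10*w) - 2530*exp(9*w) + 2418*exp(8*w) + 3984*exp(7*w) - 364*exp(6*w) - 2472*exp(5*w) - 516*exp(4*w) + 528*exp(3*w) + 96*exp(2*w) - 72*exp(w) + 8)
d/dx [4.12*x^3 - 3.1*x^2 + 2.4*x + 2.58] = 12.36*x^2 - 6.2*x + 2.4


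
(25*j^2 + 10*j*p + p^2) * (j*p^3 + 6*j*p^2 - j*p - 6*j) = 25*j^3*p^3 + 150*j^3*p^2 - 25*j^3*p - 150*j^3 + 10*j^2*p^4 + 60*j^2*p^3 - 10*j^2*p^2 - 60*j^2*p + j*p^5 + 6*j*p^4 - j*p^3 - 6*j*p^2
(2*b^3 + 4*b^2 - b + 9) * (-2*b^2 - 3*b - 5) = -4*b^5 - 14*b^4 - 20*b^3 - 35*b^2 - 22*b - 45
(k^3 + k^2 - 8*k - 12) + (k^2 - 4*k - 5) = k^3 + 2*k^2 - 12*k - 17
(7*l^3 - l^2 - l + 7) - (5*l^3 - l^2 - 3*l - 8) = 2*l^3 + 2*l + 15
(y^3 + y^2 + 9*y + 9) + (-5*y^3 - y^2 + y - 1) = -4*y^3 + 10*y + 8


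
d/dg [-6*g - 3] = -6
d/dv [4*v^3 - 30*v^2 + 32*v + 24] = 12*v^2 - 60*v + 32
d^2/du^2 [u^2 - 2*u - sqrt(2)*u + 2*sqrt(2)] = 2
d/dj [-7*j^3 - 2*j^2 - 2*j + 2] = -21*j^2 - 4*j - 2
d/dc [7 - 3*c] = -3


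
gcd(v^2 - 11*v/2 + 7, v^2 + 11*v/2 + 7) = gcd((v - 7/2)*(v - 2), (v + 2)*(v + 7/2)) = 1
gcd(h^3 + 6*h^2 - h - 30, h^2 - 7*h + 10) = h - 2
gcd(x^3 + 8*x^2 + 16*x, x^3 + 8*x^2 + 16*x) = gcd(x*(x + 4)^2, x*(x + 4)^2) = x^3 + 8*x^2 + 16*x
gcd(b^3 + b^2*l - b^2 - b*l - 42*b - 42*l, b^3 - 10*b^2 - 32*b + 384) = b + 6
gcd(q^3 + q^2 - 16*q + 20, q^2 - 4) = q - 2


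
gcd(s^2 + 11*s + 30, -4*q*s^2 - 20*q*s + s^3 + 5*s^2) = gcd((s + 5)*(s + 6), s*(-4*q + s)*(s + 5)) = s + 5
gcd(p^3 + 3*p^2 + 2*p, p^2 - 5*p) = p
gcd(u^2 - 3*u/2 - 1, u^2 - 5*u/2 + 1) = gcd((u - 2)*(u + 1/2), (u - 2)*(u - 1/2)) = u - 2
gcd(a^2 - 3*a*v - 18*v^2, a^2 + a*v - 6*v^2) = a + 3*v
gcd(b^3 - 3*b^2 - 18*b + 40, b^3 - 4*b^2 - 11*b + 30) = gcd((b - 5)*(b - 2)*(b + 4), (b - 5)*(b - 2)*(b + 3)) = b^2 - 7*b + 10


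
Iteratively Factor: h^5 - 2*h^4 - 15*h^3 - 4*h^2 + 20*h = (h)*(h^4 - 2*h^3 - 15*h^2 - 4*h + 20) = h*(h - 5)*(h^3 + 3*h^2 - 4) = h*(h - 5)*(h + 2)*(h^2 + h - 2) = h*(h - 5)*(h + 2)^2*(h - 1)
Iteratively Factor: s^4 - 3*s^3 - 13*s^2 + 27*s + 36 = (s + 3)*(s^3 - 6*s^2 + 5*s + 12) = (s + 1)*(s + 3)*(s^2 - 7*s + 12) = (s - 4)*(s + 1)*(s + 3)*(s - 3)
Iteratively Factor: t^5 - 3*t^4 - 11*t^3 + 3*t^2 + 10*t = (t + 2)*(t^4 - 5*t^3 - t^2 + 5*t) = (t - 5)*(t + 2)*(t^3 - t) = (t - 5)*(t + 1)*(t + 2)*(t^2 - t) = (t - 5)*(t - 1)*(t + 1)*(t + 2)*(t)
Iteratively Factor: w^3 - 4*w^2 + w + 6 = (w - 2)*(w^2 - 2*w - 3) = (w - 2)*(w + 1)*(w - 3)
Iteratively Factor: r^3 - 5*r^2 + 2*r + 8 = (r + 1)*(r^2 - 6*r + 8) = (r - 2)*(r + 1)*(r - 4)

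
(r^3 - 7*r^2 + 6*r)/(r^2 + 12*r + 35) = r*(r^2 - 7*r + 6)/(r^2 + 12*r + 35)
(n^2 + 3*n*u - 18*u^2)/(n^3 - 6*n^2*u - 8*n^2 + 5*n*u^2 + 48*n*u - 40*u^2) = (n^2 + 3*n*u - 18*u^2)/(n^3 - 6*n^2*u - 8*n^2 + 5*n*u^2 + 48*n*u - 40*u^2)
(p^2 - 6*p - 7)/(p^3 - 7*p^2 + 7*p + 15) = (p - 7)/(p^2 - 8*p + 15)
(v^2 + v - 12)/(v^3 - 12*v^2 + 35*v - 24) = (v + 4)/(v^2 - 9*v + 8)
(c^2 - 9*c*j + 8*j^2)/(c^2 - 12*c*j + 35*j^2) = (c^2 - 9*c*j + 8*j^2)/(c^2 - 12*c*j + 35*j^2)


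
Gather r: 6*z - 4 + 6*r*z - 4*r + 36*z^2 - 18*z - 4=r*(6*z - 4) + 36*z^2 - 12*z - 8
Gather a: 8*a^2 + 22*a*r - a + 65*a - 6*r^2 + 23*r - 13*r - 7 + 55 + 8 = 8*a^2 + a*(22*r + 64) - 6*r^2 + 10*r + 56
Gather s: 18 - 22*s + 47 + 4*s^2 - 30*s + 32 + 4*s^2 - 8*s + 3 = 8*s^2 - 60*s + 100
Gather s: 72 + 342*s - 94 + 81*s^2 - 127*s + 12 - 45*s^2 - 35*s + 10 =36*s^2 + 180*s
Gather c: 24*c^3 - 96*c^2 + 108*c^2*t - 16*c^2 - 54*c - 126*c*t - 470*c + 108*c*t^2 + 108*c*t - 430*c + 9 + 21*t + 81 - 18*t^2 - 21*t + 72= 24*c^3 + c^2*(108*t - 112) + c*(108*t^2 - 18*t - 954) - 18*t^2 + 162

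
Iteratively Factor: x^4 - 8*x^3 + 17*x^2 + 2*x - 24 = (x - 2)*(x^3 - 6*x^2 + 5*x + 12) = (x - 2)*(x + 1)*(x^2 - 7*x + 12) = (x - 4)*(x - 2)*(x + 1)*(x - 3)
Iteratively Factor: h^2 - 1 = (h + 1)*(h - 1)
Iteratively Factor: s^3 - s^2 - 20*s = (s)*(s^2 - s - 20) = s*(s + 4)*(s - 5)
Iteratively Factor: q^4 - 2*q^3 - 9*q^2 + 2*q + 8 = (q - 1)*(q^3 - q^2 - 10*q - 8) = (q - 4)*(q - 1)*(q^2 + 3*q + 2) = (q - 4)*(q - 1)*(q + 2)*(q + 1)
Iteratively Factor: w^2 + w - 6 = (w + 3)*(w - 2)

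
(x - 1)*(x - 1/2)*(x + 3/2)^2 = x^4 + 3*x^3/2 - 7*x^2/4 - 15*x/8 + 9/8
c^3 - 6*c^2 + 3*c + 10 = (c - 5)*(c - 2)*(c + 1)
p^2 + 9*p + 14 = (p + 2)*(p + 7)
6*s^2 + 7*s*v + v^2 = (s + v)*(6*s + v)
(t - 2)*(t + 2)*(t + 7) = t^3 + 7*t^2 - 4*t - 28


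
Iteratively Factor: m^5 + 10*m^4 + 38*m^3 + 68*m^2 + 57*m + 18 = (m + 2)*(m^4 + 8*m^3 + 22*m^2 + 24*m + 9) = (m + 2)*(m + 3)*(m^3 + 5*m^2 + 7*m + 3) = (m + 1)*(m + 2)*(m + 3)*(m^2 + 4*m + 3) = (m + 1)*(m + 2)*(m + 3)^2*(m + 1)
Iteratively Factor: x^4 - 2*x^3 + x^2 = (x - 1)*(x^3 - x^2) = (x - 1)^2*(x^2) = x*(x - 1)^2*(x)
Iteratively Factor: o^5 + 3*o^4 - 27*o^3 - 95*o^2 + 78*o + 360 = (o - 5)*(o^4 + 8*o^3 + 13*o^2 - 30*o - 72) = (o - 5)*(o - 2)*(o^3 + 10*o^2 + 33*o + 36) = (o - 5)*(o - 2)*(o + 3)*(o^2 + 7*o + 12) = (o - 5)*(o - 2)*(o + 3)*(o + 4)*(o + 3)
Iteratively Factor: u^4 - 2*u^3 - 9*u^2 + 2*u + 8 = (u - 4)*(u^3 + 2*u^2 - u - 2) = (u - 4)*(u - 1)*(u^2 + 3*u + 2) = (u - 4)*(u - 1)*(u + 2)*(u + 1)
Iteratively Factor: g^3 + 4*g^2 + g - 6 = (g + 2)*(g^2 + 2*g - 3) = (g - 1)*(g + 2)*(g + 3)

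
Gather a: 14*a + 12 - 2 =14*a + 10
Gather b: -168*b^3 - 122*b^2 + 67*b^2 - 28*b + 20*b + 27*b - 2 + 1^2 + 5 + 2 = -168*b^3 - 55*b^2 + 19*b + 6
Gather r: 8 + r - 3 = r + 5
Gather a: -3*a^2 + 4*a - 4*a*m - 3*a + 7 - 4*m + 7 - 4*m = -3*a^2 + a*(1 - 4*m) - 8*m + 14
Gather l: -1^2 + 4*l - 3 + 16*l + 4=20*l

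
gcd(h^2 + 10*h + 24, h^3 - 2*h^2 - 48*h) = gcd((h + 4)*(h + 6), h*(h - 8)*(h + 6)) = h + 6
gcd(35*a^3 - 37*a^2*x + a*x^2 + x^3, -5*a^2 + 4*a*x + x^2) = -a + x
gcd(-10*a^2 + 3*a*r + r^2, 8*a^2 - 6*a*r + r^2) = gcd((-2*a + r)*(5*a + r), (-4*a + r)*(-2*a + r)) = -2*a + r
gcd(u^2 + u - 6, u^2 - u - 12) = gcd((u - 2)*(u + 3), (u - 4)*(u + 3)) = u + 3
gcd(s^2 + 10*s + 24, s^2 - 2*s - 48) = s + 6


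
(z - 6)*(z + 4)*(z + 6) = z^3 + 4*z^2 - 36*z - 144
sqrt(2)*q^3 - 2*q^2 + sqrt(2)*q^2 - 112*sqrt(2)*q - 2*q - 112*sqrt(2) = (q - 8*sqrt(2))*(q + 7*sqrt(2))*(sqrt(2)*q + sqrt(2))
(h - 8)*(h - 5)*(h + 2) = h^3 - 11*h^2 + 14*h + 80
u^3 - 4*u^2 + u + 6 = (u - 3)*(u - 2)*(u + 1)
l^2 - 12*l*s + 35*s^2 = (l - 7*s)*(l - 5*s)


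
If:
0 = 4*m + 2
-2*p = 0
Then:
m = -1/2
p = 0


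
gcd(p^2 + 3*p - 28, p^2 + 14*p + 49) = p + 7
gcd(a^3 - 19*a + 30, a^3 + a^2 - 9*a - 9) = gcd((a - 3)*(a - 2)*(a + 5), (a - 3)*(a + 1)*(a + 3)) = a - 3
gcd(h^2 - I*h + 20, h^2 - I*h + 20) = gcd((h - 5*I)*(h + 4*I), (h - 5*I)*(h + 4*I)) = h^2 - I*h + 20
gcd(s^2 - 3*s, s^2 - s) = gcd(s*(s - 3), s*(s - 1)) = s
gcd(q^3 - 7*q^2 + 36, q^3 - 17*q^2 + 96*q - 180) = q - 6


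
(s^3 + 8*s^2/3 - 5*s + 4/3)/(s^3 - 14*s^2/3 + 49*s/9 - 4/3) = 3*(s^2 + 3*s - 4)/(3*s^2 - 13*s + 12)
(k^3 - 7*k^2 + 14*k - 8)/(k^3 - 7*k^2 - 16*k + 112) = (k^2 - 3*k + 2)/(k^2 - 3*k - 28)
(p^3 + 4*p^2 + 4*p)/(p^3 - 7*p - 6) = p*(p + 2)/(p^2 - 2*p - 3)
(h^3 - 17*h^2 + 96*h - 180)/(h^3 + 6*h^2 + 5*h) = (h^3 - 17*h^2 + 96*h - 180)/(h*(h^2 + 6*h + 5))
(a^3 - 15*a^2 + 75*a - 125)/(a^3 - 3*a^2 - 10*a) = (a^2 - 10*a + 25)/(a*(a + 2))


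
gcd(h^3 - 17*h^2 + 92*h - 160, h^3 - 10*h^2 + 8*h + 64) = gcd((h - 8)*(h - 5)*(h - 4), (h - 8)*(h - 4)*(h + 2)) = h^2 - 12*h + 32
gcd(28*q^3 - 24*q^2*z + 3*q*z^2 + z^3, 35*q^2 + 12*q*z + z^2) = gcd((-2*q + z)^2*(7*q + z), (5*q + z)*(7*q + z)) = 7*q + z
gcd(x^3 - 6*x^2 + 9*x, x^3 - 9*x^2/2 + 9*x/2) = x^2 - 3*x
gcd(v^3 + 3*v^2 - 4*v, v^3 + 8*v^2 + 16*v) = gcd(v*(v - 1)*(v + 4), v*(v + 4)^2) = v^2 + 4*v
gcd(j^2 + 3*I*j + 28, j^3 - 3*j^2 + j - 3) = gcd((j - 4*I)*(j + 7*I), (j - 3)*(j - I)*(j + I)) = 1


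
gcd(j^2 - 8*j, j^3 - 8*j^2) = j^2 - 8*j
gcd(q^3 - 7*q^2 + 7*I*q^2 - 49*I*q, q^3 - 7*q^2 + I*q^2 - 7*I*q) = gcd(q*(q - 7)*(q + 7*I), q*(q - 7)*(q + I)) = q^2 - 7*q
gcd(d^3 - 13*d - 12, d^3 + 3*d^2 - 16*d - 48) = d^2 - d - 12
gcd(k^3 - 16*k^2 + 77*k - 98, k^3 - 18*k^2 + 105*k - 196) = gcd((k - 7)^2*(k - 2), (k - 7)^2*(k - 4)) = k^2 - 14*k + 49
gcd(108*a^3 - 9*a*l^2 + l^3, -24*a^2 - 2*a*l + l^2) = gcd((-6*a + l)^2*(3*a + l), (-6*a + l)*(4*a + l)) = 6*a - l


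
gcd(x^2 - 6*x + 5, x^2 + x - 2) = x - 1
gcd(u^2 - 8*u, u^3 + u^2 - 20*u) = u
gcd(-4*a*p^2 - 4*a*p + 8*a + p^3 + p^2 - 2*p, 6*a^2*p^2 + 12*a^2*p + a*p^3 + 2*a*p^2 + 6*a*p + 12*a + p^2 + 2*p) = p + 2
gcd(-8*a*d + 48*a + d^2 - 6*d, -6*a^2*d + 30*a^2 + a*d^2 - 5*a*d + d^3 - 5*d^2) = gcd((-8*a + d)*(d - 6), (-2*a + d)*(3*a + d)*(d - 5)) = 1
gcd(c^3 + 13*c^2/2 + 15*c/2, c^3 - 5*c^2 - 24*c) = c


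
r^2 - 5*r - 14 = (r - 7)*(r + 2)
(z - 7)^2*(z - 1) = z^3 - 15*z^2 + 63*z - 49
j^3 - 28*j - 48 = (j - 6)*(j + 2)*(j + 4)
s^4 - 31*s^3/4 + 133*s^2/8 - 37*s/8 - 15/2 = (s - 4)*(s - 3)*(s - 5/4)*(s + 1/2)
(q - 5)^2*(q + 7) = q^3 - 3*q^2 - 45*q + 175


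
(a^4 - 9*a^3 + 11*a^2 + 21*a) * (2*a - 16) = 2*a^5 - 34*a^4 + 166*a^3 - 134*a^2 - 336*a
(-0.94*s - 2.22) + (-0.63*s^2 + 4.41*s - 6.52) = -0.63*s^2 + 3.47*s - 8.74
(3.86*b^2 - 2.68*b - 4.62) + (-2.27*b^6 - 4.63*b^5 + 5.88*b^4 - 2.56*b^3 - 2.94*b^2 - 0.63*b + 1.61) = -2.27*b^6 - 4.63*b^5 + 5.88*b^4 - 2.56*b^3 + 0.92*b^2 - 3.31*b - 3.01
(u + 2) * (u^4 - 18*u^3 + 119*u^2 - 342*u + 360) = u^5 - 16*u^4 + 83*u^3 - 104*u^2 - 324*u + 720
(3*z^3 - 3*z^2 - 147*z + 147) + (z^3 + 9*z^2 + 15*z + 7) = 4*z^3 + 6*z^2 - 132*z + 154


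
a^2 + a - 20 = (a - 4)*(a + 5)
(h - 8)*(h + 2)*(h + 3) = h^3 - 3*h^2 - 34*h - 48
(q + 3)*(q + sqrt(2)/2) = q^2 + sqrt(2)*q/2 + 3*q + 3*sqrt(2)/2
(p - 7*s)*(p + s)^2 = p^3 - 5*p^2*s - 13*p*s^2 - 7*s^3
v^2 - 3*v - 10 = (v - 5)*(v + 2)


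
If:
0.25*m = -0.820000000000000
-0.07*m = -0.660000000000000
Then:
No Solution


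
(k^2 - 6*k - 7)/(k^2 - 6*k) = (k^2 - 6*k - 7)/(k*(k - 6))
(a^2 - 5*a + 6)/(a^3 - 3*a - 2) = (a - 3)/(a^2 + 2*a + 1)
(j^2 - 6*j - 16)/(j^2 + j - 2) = (j - 8)/(j - 1)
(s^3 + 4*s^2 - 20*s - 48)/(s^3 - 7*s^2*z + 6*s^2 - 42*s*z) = (-s^2 + 2*s + 8)/(s*(-s + 7*z))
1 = 1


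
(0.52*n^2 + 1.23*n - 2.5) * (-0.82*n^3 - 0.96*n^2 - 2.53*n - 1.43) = -0.4264*n^5 - 1.5078*n^4 - 0.4464*n^3 - 1.4555*n^2 + 4.5661*n + 3.575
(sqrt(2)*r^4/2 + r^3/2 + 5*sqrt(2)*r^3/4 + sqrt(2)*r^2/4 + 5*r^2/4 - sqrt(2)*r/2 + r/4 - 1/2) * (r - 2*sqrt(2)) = sqrt(2)*r^5/2 - 3*r^4/2 + 5*sqrt(2)*r^4/4 - 15*r^3/4 - 3*sqrt(2)*r^3/4 - 3*sqrt(2)*r^2 - 3*r^2/4 - sqrt(2)*r/2 + 3*r/2 + sqrt(2)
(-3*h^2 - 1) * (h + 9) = -3*h^3 - 27*h^2 - h - 9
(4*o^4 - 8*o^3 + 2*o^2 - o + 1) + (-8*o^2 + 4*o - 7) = 4*o^4 - 8*o^3 - 6*o^2 + 3*o - 6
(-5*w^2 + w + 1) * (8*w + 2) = -40*w^3 - 2*w^2 + 10*w + 2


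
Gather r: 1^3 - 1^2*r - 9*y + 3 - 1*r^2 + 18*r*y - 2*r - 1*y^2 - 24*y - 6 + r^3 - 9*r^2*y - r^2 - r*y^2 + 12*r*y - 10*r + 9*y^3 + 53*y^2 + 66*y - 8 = r^3 + r^2*(-9*y - 2) + r*(-y^2 + 30*y - 13) + 9*y^3 + 52*y^2 + 33*y - 10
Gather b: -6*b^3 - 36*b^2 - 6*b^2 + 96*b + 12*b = -6*b^3 - 42*b^2 + 108*b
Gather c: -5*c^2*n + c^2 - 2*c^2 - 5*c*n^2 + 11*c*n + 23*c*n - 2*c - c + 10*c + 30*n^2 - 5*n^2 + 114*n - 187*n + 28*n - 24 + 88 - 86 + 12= c^2*(-5*n - 1) + c*(-5*n^2 + 34*n + 7) + 25*n^2 - 45*n - 10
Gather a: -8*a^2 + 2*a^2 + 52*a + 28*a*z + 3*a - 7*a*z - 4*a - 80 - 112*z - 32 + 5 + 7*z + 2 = -6*a^2 + a*(21*z + 51) - 105*z - 105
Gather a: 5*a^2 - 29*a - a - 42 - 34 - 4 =5*a^2 - 30*a - 80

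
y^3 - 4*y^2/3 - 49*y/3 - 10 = (y - 5)*(y + 2/3)*(y + 3)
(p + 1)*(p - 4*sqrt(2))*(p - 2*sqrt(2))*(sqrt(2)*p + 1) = sqrt(2)*p^4 - 11*p^3 + sqrt(2)*p^3 - 11*p^2 + 10*sqrt(2)*p^2 + 10*sqrt(2)*p + 16*p + 16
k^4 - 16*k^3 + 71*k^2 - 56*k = k*(k - 8)*(k - 7)*(k - 1)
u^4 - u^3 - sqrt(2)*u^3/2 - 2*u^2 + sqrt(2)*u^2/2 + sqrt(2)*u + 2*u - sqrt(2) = (u - 1)*(u - sqrt(2))*(u - sqrt(2)/2)*(u + sqrt(2))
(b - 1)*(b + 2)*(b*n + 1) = b^3*n + b^2*n + b^2 - 2*b*n + b - 2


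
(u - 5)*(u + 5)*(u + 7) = u^3 + 7*u^2 - 25*u - 175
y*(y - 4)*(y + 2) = y^3 - 2*y^2 - 8*y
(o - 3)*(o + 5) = o^2 + 2*o - 15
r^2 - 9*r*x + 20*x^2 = (r - 5*x)*(r - 4*x)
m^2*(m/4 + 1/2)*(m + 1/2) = m^4/4 + 5*m^3/8 + m^2/4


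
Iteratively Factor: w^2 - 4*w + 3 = (w - 1)*(w - 3)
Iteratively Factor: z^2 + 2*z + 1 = (z + 1)*(z + 1)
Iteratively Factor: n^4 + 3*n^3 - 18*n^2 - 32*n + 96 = (n + 4)*(n^3 - n^2 - 14*n + 24) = (n + 4)^2*(n^2 - 5*n + 6) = (n - 2)*(n + 4)^2*(n - 3)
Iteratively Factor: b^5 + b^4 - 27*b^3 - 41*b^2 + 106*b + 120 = (b - 5)*(b^4 + 6*b^3 + 3*b^2 - 26*b - 24) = (b - 5)*(b + 3)*(b^3 + 3*b^2 - 6*b - 8) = (b - 5)*(b + 3)*(b + 4)*(b^2 - b - 2) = (b - 5)*(b - 2)*(b + 3)*(b + 4)*(b + 1)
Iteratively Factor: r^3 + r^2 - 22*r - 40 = (r - 5)*(r^2 + 6*r + 8) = (r - 5)*(r + 2)*(r + 4)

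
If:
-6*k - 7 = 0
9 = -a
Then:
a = -9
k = -7/6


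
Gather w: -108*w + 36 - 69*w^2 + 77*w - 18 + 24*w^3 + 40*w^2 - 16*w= 24*w^3 - 29*w^2 - 47*w + 18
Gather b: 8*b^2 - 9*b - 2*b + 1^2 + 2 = 8*b^2 - 11*b + 3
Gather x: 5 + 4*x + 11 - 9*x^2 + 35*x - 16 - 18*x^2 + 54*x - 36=-27*x^2 + 93*x - 36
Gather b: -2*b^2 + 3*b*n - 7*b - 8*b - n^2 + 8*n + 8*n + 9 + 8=-2*b^2 + b*(3*n - 15) - n^2 + 16*n + 17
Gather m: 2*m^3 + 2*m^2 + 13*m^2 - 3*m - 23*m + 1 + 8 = 2*m^3 + 15*m^2 - 26*m + 9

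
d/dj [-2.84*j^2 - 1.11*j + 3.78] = -5.68*j - 1.11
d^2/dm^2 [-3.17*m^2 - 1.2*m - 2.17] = -6.34000000000000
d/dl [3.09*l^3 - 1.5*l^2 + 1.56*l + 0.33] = 9.27*l^2 - 3.0*l + 1.56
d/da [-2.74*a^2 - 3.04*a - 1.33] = -5.48*a - 3.04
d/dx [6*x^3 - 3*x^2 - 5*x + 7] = 18*x^2 - 6*x - 5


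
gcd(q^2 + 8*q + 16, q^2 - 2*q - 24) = q + 4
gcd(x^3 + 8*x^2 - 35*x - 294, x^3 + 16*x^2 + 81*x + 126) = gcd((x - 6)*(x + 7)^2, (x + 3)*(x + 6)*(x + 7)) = x + 7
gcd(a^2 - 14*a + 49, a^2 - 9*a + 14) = a - 7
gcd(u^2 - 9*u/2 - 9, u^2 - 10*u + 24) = u - 6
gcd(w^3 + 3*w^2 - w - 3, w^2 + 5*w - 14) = 1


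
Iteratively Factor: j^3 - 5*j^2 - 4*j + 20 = (j + 2)*(j^2 - 7*j + 10) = (j - 5)*(j + 2)*(j - 2)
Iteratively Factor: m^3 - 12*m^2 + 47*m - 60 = (m - 4)*(m^2 - 8*m + 15) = (m - 4)*(m - 3)*(m - 5)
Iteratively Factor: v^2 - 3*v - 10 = (v + 2)*(v - 5)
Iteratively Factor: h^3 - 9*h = (h - 3)*(h^2 + 3*h) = h*(h - 3)*(h + 3)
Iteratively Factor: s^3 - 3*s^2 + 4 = (s - 2)*(s^2 - s - 2) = (s - 2)*(s + 1)*(s - 2)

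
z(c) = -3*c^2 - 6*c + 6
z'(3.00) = -24.00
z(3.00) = -39.00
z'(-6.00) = 30.00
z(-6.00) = -66.00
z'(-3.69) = 16.14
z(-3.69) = -12.71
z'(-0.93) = -0.42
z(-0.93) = 8.99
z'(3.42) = -26.52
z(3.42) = -49.61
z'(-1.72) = 4.32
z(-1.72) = 7.44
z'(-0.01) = -5.94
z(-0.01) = 6.06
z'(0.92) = -11.52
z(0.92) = -2.06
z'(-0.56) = -2.64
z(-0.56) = 8.42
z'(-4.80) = 22.80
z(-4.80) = -34.32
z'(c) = -6*c - 6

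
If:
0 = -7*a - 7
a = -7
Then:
No Solution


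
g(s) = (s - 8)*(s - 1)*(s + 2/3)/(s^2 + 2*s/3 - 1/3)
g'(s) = (-2*s - 2/3)*(s - 8)*(s - 1)*(s + 2/3)/(s^2 + 2*s/3 - 1/3)^2 + (s - 8)*(s - 1)/(s^2 + 2*s/3 - 1/3) + (s - 8)*(s + 2/3)/(s^2 + 2*s/3 - 1/3) + (s - 1)*(s + 2/3)/(s^2 + 2*s/3 - 1/3)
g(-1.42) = -23.32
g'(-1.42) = -25.76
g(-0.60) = -2.46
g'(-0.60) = -31.53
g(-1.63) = -19.73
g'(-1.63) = -11.33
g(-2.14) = -16.64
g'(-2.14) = -3.09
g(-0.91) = 37.01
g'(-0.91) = -557.04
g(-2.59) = -15.73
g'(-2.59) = -1.23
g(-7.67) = -17.82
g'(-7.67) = 0.84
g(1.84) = -3.03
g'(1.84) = -1.25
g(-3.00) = -15.40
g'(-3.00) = -0.47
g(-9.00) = -18.97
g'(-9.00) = 0.89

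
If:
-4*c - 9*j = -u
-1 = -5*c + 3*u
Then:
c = 3*u/5 + 1/5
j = -7*u/45 - 4/45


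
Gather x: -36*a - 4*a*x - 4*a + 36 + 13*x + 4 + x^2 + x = -40*a + x^2 + x*(14 - 4*a) + 40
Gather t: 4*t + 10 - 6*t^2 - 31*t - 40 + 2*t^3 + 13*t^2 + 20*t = 2*t^3 + 7*t^2 - 7*t - 30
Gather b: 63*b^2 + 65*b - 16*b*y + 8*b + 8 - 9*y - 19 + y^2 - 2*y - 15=63*b^2 + b*(73 - 16*y) + y^2 - 11*y - 26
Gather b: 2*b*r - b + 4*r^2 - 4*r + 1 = b*(2*r - 1) + 4*r^2 - 4*r + 1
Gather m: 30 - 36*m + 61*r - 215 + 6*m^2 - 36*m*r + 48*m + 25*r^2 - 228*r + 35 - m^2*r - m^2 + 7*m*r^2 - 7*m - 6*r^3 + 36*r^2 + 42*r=m^2*(5 - r) + m*(7*r^2 - 36*r + 5) - 6*r^3 + 61*r^2 - 125*r - 150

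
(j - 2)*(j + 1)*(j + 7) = j^3 + 6*j^2 - 9*j - 14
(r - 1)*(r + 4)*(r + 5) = r^3 + 8*r^2 + 11*r - 20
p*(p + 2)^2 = p^3 + 4*p^2 + 4*p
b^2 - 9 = (b - 3)*(b + 3)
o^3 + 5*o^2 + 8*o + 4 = (o + 1)*(o + 2)^2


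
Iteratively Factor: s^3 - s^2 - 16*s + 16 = (s + 4)*(s^2 - 5*s + 4) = (s - 1)*(s + 4)*(s - 4)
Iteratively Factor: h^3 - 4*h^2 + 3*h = (h - 1)*(h^2 - 3*h) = h*(h - 1)*(h - 3)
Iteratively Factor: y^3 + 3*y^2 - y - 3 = (y + 3)*(y^2 - 1) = (y - 1)*(y + 3)*(y + 1)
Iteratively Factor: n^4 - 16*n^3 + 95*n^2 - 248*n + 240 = (n - 5)*(n^3 - 11*n^2 + 40*n - 48) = (n - 5)*(n - 4)*(n^2 - 7*n + 12) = (n - 5)*(n - 4)*(n - 3)*(n - 4)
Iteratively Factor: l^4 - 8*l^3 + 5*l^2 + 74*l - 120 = (l - 5)*(l^3 - 3*l^2 - 10*l + 24) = (l - 5)*(l - 4)*(l^2 + l - 6) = (l - 5)*(l - 4)*(l + 3)*(l - 2)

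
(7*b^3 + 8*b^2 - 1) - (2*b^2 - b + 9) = 7*b^3 + 6*b^2 + b - 10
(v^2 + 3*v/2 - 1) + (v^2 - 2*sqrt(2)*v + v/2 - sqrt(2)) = 2*v^2 - 2*sqrt(2)*v + 2*v - sqrt(2) - 1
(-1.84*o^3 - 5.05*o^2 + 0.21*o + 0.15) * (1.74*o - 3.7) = -3.2016*o^4 - 1.979*o^3 + 19.0504*o^2 - 0.516*o - 0.555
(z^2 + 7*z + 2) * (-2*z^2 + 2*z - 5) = -2*z^4 - 12*z^3 + 5*z^2 - 31*z - 10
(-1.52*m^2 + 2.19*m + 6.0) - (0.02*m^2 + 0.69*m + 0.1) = -1.54*m^2 + 1.5*m + 5.9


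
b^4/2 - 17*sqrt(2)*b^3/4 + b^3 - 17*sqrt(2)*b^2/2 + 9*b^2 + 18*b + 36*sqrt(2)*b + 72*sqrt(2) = (b/2 + 1)*(b - 6*sqrt(2))*(b - 4*sqrt(2))*(b + 3*sqrt(2)/2)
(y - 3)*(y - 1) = y^2 - 4*y + 3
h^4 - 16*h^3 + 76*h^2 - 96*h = h*(h - 8)*(h - 6)*(h - 2)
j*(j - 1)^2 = j^3 - 2*j^2 + j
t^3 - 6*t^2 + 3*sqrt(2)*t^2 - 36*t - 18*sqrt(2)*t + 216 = (t - 6)*(t - 3*sqrt(2))*(t + 6*sqrt(2))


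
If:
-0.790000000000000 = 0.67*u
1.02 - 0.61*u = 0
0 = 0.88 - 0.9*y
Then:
No Solution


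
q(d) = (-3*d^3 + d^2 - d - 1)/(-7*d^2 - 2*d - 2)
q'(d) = (14*d + 2)*(-3*d^3 + d^2 - d - 1)/(-7*d^2 - 2*d - 2)^2 + (-9*d^2 + 2*d - 1)/(-7*d^2 - 2*d - 2)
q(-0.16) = 0.43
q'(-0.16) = 0.89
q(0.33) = 0.39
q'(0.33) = -0.37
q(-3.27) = -1.68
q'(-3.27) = 0.43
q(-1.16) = -0.68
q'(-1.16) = 0.63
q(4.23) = 1.58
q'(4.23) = 0.42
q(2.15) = 0.73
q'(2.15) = 0.38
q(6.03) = 2.34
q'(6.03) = 0.42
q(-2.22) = -1.22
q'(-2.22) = 0.45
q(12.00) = 4.89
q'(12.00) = 0.43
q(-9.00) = -4.13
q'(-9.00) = 0.43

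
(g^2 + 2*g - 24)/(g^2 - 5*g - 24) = (-g^2 - 2*g + 24)/(-g^2 + 5*g + 24)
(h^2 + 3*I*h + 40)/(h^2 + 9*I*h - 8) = (h - 5*I)/(h + I)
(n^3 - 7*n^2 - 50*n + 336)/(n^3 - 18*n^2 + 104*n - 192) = (n + 7)/(n - 4)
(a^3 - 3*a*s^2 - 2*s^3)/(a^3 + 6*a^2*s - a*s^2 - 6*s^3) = (-a^2 + a*s + 2*s^2)/(-a^2 - 5*a*s + 6*s^2)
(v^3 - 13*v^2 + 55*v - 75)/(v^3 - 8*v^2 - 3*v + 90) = (v^2 - 8*v + 15)/(v^2 - 3*v - 18)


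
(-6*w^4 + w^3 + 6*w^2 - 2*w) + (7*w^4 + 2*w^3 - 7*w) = w^4 + 3*w^3 + 6*w^2 - 9*w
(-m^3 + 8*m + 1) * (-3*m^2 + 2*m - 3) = 3*m^5 - 2*m^4 - 21*m^3 + 13*m^2 - 22*m - 3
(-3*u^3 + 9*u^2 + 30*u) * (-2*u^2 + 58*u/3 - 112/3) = 6*u^5 - 76*u^4 + 226*u^3 + 244*u^2 - 1120*u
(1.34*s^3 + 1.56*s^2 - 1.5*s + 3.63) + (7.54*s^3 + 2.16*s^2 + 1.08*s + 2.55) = 8.88*s^3 + 3.72*s^2 - 0.42*s + 6.18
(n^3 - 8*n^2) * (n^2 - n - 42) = n^5 - 9*n^4 - 34*n^3 + 336*n^2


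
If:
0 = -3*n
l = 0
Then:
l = 0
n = 0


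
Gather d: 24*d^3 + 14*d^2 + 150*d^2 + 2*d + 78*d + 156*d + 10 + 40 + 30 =24*d^3 + 164*d^2 + 236*d + 80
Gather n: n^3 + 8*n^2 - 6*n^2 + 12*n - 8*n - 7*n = n^3 + 2*n^2 - 3*n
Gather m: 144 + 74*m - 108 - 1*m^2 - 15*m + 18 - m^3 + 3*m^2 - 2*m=-m^3 + 2*m^2 + 57*m + 54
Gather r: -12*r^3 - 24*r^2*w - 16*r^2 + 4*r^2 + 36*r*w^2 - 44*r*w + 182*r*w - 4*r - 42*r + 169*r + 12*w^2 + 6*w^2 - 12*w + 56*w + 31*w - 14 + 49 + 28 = -12*r^3 + r^2*(-24*w - 12) + r*(36*w^2 + 138*w + 123) + 18*w^2 + 75*w + 63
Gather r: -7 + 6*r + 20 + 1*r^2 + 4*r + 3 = r^2 + 10*r + 16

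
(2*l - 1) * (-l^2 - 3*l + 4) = -2*l^3 - 5*l^2 + 11*l - 4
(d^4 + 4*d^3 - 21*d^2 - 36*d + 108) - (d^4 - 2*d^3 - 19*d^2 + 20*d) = 6*d^3 - 2*d^2 - 56*d + 108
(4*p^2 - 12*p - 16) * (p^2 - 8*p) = 4*p^4 - 44*p^3 + 80*p^2 + 128*p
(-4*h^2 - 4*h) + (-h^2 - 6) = -5*h^2 - 4*h - 6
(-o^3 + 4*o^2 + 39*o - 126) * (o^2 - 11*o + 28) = -o^5 + 15*o^4 - 33*o^3 - 443*o^2 + 2478*o - 3528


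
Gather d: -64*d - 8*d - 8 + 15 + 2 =9 - 72*d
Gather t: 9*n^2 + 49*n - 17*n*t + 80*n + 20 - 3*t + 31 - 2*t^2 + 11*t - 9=9*n^2 + 129*n - 2*t^2 + t*(8 - 17*n) + 42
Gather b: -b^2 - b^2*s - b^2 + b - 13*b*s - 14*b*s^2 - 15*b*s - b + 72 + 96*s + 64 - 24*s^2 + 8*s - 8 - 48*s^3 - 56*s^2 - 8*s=b^2*(-s - 2) + b*(-14*s^2 - 28*s) - 48*s^3 - 80*s^2 + 96*s + 128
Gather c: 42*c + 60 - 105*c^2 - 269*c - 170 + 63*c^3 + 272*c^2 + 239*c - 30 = 63*c^3 + 167*c^2 + 12*c - 140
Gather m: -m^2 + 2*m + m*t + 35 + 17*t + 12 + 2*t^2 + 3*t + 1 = -m^2 + m*(t + 2) + 2*t^2 + 20*t + 48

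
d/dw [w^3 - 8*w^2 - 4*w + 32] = 3*w^2 - 16*w - 4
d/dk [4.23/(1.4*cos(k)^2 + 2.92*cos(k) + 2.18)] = (11.844*cos(k) + 12.3516)*sin(k)/(1.4*cos(k)^2 + 2.92*cos(k) + 2.18)^2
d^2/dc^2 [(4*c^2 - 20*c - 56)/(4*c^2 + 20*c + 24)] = -20/(c^3 + 9*c^2 + 27*c + 27)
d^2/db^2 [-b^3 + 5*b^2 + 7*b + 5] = 10 - 6*b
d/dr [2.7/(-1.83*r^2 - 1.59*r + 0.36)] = (9.882*r + 4.293)/(1.83*r^2 + 1.59*r - 0.36)^2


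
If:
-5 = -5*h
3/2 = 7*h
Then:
No Solution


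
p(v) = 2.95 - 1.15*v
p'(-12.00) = -1.15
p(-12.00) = 16.75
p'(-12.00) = -1.15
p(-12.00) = 16.75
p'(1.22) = -1.15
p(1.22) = 1.55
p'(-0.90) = -1.15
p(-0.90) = 3.98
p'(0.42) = -1.15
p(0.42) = 2.47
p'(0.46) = -1.15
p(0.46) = 2.42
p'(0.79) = -1.15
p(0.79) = 2.04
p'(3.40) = -1.15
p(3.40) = -0.96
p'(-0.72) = -1.15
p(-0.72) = 3.78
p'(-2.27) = -1.15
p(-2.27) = 5.56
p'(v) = -1.15000000000000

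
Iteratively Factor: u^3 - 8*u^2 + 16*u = (u)*(u^2 - 8*u + 16) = u*(u - 4)*(u - 4)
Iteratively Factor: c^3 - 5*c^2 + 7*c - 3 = (c - 3)*(c^2 - 2*c + 1) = (c - 3)*(c - 1)*(c - 1)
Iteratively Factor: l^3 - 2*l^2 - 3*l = (l + 1)*(l^2 - 3*l) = (l - 3)*(l + 1)*(l)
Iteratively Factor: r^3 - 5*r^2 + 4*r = (r - 1)*(r^2 - 4*r) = (r - 4)*(r - 1)*(r)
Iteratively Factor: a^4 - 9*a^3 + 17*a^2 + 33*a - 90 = (a - 3)*(a^3 - 6*a^2 - a + 30) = (a - 3)^2*(a^2 - 3*a - 10) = (a - 3)^2*(a + 2)*(a - 5)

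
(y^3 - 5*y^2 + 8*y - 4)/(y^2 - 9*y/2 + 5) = 2*(y^2 - 3*y + 2)/(2*y - 5)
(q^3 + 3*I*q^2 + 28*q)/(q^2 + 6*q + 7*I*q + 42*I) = q*(q - 4*I)/(q + 6)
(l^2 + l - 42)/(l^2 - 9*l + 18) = (l + 7)/(l - 3)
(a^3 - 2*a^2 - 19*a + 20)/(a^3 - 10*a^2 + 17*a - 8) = (a^2 - a - 20)/(a^2 - 9*a + 8)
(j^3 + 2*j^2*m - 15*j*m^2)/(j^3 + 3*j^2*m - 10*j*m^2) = (j - 3*m)/(j - 2*m)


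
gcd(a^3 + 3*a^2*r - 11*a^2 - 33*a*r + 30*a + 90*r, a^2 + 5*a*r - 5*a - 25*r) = a - 5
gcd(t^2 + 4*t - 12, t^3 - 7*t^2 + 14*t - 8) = t - 2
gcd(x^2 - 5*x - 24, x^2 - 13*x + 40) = x - 8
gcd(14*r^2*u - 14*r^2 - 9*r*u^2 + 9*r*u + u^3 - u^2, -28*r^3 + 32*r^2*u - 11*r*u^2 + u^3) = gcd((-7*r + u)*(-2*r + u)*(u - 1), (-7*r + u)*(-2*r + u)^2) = 14*r^2 - 9*r*u + u^2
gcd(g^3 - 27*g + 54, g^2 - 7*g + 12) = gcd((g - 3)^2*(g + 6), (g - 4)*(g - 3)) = g - 3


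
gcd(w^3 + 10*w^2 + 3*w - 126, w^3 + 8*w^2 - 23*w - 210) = w^2 + 13*w + 42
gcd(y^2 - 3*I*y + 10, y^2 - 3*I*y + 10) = y^2 - 3*I*y + 10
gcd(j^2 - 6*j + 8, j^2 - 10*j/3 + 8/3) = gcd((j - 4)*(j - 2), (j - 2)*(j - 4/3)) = j - 2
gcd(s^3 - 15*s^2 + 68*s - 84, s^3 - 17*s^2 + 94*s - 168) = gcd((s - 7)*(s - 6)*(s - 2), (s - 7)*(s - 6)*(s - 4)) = s^2 - 13*s + 42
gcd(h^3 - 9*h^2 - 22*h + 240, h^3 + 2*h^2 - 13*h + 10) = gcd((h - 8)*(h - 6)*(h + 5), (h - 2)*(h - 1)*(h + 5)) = h + 5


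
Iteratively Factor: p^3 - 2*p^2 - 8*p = (p + 2)*(p^2 - 4*p) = (p - 4)*(p + 2)*(p)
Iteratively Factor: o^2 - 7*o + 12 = (o - 3)*(o - 4)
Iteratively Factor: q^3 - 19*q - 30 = (q + 2)*(q^2 - 2*q - 15) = (q - 5)*(q + 2)*(q + 3)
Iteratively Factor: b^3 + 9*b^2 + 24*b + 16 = (b + 4)*(b^2 + 5*b + 4) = (b + 4)^2*(b + 1)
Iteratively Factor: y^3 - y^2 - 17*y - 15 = (y + 1)*(y^2 - 2*y - 15) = (y - 5)*(y + 1)*(y + 3)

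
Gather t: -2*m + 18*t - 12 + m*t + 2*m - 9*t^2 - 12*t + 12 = -9*t^2 + t*(m + 6)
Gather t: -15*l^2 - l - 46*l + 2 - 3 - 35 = -15*l^2 - 47*l - 36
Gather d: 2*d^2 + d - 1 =2*d^2 + d - 1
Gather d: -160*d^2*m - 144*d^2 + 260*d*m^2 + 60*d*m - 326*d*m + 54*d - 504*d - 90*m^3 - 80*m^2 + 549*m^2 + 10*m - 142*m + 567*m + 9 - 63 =d^2*(-160*m - 144) + d*(260*m^2 - 266*m - 450) - 90*m^3 + 469*m^2 + 435*m - 54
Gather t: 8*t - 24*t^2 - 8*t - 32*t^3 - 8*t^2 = -32*t^3 - 32*t^2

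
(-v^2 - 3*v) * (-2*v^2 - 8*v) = 2*v^4 + 14*v^3 + 24*v^2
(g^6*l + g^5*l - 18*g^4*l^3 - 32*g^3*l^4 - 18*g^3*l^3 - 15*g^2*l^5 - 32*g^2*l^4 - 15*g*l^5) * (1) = g^6*l + g^5*l - 18*g^4*l^3 - 32*g^3*l^4 - 18*g^3*l^3 - 15*g^2*l^5 - 32*g^2*l^4 - 15*g*l^5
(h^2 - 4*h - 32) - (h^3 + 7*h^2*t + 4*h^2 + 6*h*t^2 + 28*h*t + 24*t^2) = -h^3 - 7*h^2*t - 3*h^2 - 6*h*t^2 - 28*h*t - 4*h - 24*t^2 - 32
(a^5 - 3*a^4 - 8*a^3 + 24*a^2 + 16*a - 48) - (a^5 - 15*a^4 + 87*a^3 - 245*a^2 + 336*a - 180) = 12*a^4 - 95*a^3 + 269*a^2 - 320*a + 132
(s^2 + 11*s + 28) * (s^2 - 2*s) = s^4 + 9*s^3 + 6*s^2 - 56*s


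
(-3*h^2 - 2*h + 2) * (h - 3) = -3*h^3 + 7*h^2 + 8*h - 6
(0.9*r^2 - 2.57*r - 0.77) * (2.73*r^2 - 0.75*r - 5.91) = 2.457*r^4 - 7.6911*r^3 - 5.4936*r^2 + 15.7662*r + 4.5507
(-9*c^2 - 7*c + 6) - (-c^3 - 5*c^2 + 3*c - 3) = c^3 - 4*c^2 - 10*c + 9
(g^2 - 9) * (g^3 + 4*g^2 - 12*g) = g^5 + 4*g^4 - 21*g^3 - 36*g^2 + 108*g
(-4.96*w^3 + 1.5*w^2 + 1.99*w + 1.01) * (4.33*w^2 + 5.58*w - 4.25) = -21.4768*w^5 - 21.1818*w^4 + 38.0667*w^3 + 9.1025*w^2 - 2.8217*w - 4.2925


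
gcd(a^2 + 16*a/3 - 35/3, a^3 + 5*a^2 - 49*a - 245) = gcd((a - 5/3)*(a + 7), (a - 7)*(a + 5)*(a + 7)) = a + 7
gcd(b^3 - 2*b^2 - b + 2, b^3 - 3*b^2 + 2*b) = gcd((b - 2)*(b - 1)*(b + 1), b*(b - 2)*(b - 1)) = b^2 - 3*b + 2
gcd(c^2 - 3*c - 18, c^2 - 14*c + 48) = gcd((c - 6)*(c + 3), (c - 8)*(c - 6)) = c - 6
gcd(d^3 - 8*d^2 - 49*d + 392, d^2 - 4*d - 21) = d - 7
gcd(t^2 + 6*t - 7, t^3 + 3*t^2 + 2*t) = 1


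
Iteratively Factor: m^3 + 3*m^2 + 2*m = (m + 2)*(m^2 + m) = (m + 1)*(m + 2)*(m)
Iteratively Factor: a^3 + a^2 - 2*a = (a)*(a^2 + a - 2) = a*(a - 1)*(a + 2)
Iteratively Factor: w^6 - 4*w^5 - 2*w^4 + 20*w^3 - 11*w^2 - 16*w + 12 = (w - 1)*(w^5 - 3*w^4 - 5*w^3 + 15*w^2 + 4*w - 12) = (w - 2)*(w - 1)*(w^4 - w^3 - 7*w^2 + w + 6) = (w - 2)*(w - 1)*(w + 2)*(w^3 - 3*w^2 - w + 3) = (w - 3)*(w - 2)*(w - 1)*(w + 2)*(w^2 - 1) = (w - 3)*(w - 2)*(w - 1)*(w + 1)*(w + 2)*(w - 1)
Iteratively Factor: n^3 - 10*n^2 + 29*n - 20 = (n - 1)*(n^2 - 9*n + 20) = (n - 4)*(n - 1)*(n - 5)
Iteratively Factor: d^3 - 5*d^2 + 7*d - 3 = (d - 1)*(d^2 - 4*d + 3) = (d - 3)*(d - 1)*(d - 1)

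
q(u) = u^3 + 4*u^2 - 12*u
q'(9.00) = 303.00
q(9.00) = 945.00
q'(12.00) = 516.00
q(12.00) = 2160.00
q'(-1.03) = -17.06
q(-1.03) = 15.51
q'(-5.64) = 38.31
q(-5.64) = 15.51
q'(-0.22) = -13.61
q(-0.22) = 2.82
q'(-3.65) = -1.23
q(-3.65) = 48.46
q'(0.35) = -8.83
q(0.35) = -3.67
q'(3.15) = 42.97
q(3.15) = 33.15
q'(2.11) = 18.24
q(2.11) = 1.88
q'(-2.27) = -14.70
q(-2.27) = 36.15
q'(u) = 3*u^2 + 8*u - 12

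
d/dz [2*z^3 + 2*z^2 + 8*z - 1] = 6*z^2 + 4*z + 8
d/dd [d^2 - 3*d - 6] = 2*d - 3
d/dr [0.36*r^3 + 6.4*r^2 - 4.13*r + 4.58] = 1.08*r^2 + 12.8*r - 4.13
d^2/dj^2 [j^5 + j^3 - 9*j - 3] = 20*j^3 + 6*j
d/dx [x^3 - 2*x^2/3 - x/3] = 3*x^2 - 4*x/3 - 1/3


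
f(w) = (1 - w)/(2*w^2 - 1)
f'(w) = -4*w*(1 - w)/(2*w^2 - 1)^2 - 1/(2*w^2 - 1)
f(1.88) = -0.15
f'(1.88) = 0.01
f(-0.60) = -5.71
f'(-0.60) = 52.55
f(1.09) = -0.07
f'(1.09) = -0.52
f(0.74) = 2.73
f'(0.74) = -95.42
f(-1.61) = 0.62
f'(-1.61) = 0.72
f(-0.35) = -1.79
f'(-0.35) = 4.64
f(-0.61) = -6.29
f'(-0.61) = 63.95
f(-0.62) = -7.01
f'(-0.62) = 79.49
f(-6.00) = 0.10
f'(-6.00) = 0.02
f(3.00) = -0.12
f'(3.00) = 0.02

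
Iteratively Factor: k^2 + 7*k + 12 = (k + 4)*(k + 3)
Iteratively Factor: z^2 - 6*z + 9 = (z - 3)*(z - 3)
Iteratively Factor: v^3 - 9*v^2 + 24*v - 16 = (v - 1)*(v^2 - 8*v + 16) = (v - 4)*(v - 1)*(v - 4)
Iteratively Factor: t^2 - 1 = (t - 1)*(t + 1)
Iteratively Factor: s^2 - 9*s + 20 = (s - 5)*(s - 4)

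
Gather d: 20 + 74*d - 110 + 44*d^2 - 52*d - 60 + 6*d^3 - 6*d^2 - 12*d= 6*d^3 + 38*d^2 + 10*d - 150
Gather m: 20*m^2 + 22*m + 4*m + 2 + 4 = 20*m^2 + 26*m + 6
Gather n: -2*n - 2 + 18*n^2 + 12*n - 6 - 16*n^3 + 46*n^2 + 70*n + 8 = -16*n^3 + 64*n^2 + 80*n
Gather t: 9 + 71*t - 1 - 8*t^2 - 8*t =-8*t^2 + 63*t + 8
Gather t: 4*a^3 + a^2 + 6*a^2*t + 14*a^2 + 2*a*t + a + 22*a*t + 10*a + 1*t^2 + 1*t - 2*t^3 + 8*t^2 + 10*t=4*a^3 + 15*a^2 + 11*a - 2*t^3 + 9*t^2 + t*(6*a^2 + 24*a + 11)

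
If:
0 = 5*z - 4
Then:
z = 4/5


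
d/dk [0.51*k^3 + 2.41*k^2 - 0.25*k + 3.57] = 1.53*k^2 + 4.82*k - 0.25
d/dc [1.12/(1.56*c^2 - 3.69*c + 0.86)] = (4.1328 - 3.4944*c)/(1.56*c^2 - 3.69*c + 0.86)^2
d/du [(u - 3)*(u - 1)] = 2*u - 4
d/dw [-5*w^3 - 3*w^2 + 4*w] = -15*w^2 - 6*w + 4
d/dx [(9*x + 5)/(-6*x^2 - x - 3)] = (-54*x^2 - 9*x + (9*x + 5)*(12*x + 1) - 27)/(6*x^2 + x + 3)^2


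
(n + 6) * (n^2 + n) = n^3 + 7*n^2 + 6*n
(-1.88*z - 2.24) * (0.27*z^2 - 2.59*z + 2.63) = -0.5076*z^3 + 4.2644*z^2 + 0.857200000000001*z - 5.8912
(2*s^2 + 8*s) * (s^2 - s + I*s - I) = 2*s^4 + 6*s^3 + 2*I*s^3 - 8*s^2 + 6*I*s^2 - 8*I*s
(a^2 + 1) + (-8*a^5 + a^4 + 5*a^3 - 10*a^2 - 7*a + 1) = -8*a^5 + a^4 + 5*a^3 - 9*a^2 - 7*a + 2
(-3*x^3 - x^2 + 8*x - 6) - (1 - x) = -3*x^3 - x^2 + 9*x - 7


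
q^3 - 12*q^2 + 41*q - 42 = (q - 7)*(q - 3)*(q - 2)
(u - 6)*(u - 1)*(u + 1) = u^3 - 6*u^2 - u + 6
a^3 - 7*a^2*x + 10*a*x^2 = a*(a - 5*x)*(a - 2*x)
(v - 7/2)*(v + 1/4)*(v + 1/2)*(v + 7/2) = v^4 + 3*v^3/4 - 97*v^2/8 - 147*v/16 - 49/32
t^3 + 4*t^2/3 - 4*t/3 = t*(t - 2/3)*(t + 2)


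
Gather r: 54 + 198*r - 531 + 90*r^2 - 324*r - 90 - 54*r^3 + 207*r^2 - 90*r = -54*r^3 + 297*r^2 - 216*r - 567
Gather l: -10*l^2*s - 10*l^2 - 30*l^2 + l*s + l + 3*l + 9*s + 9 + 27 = l^2*(-10*s - 40) + l*(s + 4) + 9*s + 36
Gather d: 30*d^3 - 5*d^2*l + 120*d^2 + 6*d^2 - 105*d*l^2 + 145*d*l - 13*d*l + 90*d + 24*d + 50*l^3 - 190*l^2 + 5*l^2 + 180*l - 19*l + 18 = 30*d^3 + d^2*(126 - 5*l) + d*(-105*l^2 + 132*l + 114) + 50*l^3 - 185*l^2 + 161*l + 18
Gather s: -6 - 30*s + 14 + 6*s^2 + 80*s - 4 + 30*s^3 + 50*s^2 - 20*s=30*s^3 + 56*s^2 + 30*s + 4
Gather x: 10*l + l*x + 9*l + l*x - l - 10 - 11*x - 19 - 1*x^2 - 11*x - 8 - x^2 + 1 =18*l - 2*x^2 + x*(2*l - 22) - 36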